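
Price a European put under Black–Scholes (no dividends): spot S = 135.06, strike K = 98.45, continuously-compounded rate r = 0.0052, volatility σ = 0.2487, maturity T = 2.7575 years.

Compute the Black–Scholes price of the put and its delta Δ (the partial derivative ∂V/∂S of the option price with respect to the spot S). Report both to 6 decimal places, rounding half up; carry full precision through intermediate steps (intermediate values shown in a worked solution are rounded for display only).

σ√T = 0.2487·√2.7575 = 0.412984
d₁ = (ln(S/K) + (r+σ²/2)T) / (σ√T) = (ln(135.06/98.45) + (0.0052+0.2487²/2)·2.7575) / 0.412984 = (0.316170 + 0.099617) / 0.412984 = 1.006787
d₂ = d₁ − σ√T = 1.006787 − 0.412984 = 0.593803
e^{−rT} = e^{−0.0052·2.7575} = 0.985763
N(−d₁) = 0.157019,  N(−d₂) = 0.276322
Put price V = K·e^{−rT}·N(−d₂) − S·N(−d₁) = 26.816603 − 21.206920 = 5.609683
Δ = −N(−d₁) = -0.157019

price = 5.609683
Δ = -0.157019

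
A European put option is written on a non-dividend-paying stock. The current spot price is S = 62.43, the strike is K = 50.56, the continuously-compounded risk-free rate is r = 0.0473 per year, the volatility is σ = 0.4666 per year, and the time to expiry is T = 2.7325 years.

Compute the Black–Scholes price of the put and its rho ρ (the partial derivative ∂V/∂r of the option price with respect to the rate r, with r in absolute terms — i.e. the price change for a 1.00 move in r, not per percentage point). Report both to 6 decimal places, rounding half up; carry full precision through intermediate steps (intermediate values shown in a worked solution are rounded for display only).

price = 8.485125
ρ = -58.023794

σ√T = 0.4666·√2.7325 = 0.771303
d₁ = (ln(S/K) + (r+σ²/2)T) / (σ√T) = (ln(62.43/50.56) + (0.0473+0.4666²/2)·2.7325) / 0.771303 = (0.210885 + 0.426701) / 0.771303 = 0.826636
d₂ = d₁ − σ√T = 0.826636 − 0.771303 = 0.055333
e^{−rT} = e^{−0.0473·2.7325} = 0.878757
N(−d₁) = 0.204222,  N(−d₂) = 0.477937
Put price V = K·e^{−rT}·N(−d₂) − S·N(−d₁) = 21.234691 − 12.749566 = 8.485125
ρ = −K·T·e^{−rT}·N(−d₂) = -58.023794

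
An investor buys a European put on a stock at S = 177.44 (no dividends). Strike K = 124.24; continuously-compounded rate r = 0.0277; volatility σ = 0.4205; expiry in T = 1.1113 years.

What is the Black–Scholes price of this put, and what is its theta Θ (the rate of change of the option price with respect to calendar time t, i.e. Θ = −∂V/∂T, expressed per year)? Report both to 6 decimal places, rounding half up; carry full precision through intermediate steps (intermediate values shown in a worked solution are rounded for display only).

price = 6.730553
Θ = -6.892522

σ√T = 0.4205·√1.1113 = 0.443284
d₁ = (ln(S/K) + (r+σ²/2)T) / (σ√T) = (ln(177.44/124.24) + (0.0277+0.4205²/2)·1.1113) / 0.443284 = (0.356417 + 0.129033) / 0.443284 = 1.095124
d₂ = d₁ − σ√T = 1.095124 − 0.443284 = 0.651840
e^{−rT} = e^{−0.0277·1.1113} = 0.969686
N(−d₁) = 0.136731,  N(−d₂) = 0.257252
Put price V = K·e^{−rT}·N(−d₂) − S·N(−d₁) = 30.992128 − 24.261574 = 6.730553
φ(d₁) = (1/√(2π))·e^{−d₁²/2} = 0.219021
Θ = −S·φ(d₁)·σ/(2√T) + r·K·e^{−rT}·N(−d₂) = −7.751004 + 0.858482 = -6.892522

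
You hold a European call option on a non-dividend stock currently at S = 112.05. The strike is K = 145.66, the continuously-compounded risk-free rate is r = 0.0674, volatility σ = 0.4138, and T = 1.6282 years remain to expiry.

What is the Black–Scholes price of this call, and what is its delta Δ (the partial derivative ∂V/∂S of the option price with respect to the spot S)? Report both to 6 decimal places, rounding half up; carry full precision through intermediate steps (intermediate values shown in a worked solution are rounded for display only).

σ√T = 0.4138·√1.6282 = 0.528013
d₁ = (ln(S/K) + (r+σ²/2)T) / (σ√T) = (ln(112.05/145.66) + (0.0674+0.4138²/2)·1.6282) / 0.528013 = (-0.262330 + 0.249139) / 0.528013 = -0.024982
d₂ = d₁ − σ√T = -0.024982 − 0.528013 = -0.552994
e^{−rT} = e^{−0.0674·1.6282} = 0.896066
N(d₁) = 0.490035,  N(d₂) = 0.290134
Call price V = S·N(d₁) − K·e^{−rT}·N(d₂) = 54.908405 − 37.868551 = 17.039854
Δ = N(d₁) = 0.490035

price = 17.039854
Δ = 0.490035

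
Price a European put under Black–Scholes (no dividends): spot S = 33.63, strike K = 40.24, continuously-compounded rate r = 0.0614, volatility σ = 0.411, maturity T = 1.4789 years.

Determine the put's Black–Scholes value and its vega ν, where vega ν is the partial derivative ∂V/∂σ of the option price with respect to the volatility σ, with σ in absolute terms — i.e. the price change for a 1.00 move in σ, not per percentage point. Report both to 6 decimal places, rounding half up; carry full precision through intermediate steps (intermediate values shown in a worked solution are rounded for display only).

σ√T = 0.411·√1.4789 = 0.499817
d₁ = (ln(S/K) + (r+σ²/2)T) / (σ√T) = (ln(33.63/40.24) + (0.0614+0.411²/2)·1.4789) / 0.499817 = (-0.179443 + 0.215713) / 0.499817 = 0.072567
d₂ = d₁ − σ√T = 0.072567 − 0.499817 = -0.427251
e^{−rT} = e^{−0.0614·1.4789} = 0.913196
N(−d₁) = 0.471075,  N(−d₂) = 0.665402
Put price V = K·e^{−rT}·N(−d₂) − S·N(−d₁) = 24.451523 − 15.842268 = 8.609255
φ(d₁) = (1/√(2π))·e^{−d₁²/2} = 0.397893
ν = S·φ(d₁)·√T = 16.272821

price = 8.609255
ν = 16.272821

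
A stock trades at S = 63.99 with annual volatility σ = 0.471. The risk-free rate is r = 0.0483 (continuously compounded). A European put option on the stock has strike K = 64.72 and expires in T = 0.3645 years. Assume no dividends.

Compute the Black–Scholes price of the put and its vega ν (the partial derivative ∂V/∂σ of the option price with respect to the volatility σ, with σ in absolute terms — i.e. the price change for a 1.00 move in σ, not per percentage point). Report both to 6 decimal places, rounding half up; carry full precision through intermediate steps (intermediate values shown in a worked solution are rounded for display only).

price = 7.014300
ν = 15.206043

σ√T = 0.471·√0.3645 = 0.284361
d₁ = (ln(S/K) + (r+σ²/2)T) / (σ√T) = (ln(63.99/64.72) + (0.0483+0.471²/2)·0.3645) / 0.284361 = (-0.011343 + 0.058036) / 0.284361 = 0.164201
d₂ = d₁ − σ√T = 0.164201 − 0.284361 = -0.120159
e^{−rT} = e^{−0.0483·0.3645} = 0.982549
N(−d₁) = 0.434786,  N(−d₂) = 0.547822
Put price V = K·e^{−rT}·N(−d₂) − S·N(−d₁) = 34.836276 − 27.821977 = 7.014300
φ(d₁) = (1/√(2π))·e^{−d₁²/2} = 0.393600
ν = S·φ(d₁)·√T = 15.206043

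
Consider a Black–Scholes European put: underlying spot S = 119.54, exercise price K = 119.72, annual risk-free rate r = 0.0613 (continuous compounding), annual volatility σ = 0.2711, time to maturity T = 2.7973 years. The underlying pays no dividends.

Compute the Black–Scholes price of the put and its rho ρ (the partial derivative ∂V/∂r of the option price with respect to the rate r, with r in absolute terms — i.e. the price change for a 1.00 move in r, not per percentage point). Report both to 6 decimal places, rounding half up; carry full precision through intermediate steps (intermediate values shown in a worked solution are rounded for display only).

σ√T = 0.2711·√2.7973 = 0.453418
d₁ = (ln(S/K) + (r+σ²/2)T) / (σ√T) = (ln(119.54/119.72) + (0.0613+0.2711²/2)·2.7973) / 0.453418 = (-0.001505 + 0.274269) / 0.453418 = 0.601572
d₂ = d₁ − σ√T = 0.601572 − 0.453418 = 0.148154
e^{−rT} = e^{−0.0613·2.7973} = 0.842422
N(−d₁) = 0.273729,  N(−d₂) = 0.441111
Put price V = K·e^{−rT}·N(−d₂) − S·N(−d₁) = 44.488090 − 32.721613 = 11.766476
ρ = −K·T·e^{−rT}·N(−d₂) = -124.446534

price = 11.766476
ρ = -124.446534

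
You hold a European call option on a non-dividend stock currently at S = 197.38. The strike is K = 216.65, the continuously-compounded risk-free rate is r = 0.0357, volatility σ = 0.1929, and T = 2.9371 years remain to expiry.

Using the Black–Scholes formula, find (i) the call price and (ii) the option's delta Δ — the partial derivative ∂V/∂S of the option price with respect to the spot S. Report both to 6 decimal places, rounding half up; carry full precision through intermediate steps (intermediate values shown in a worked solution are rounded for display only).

price = 26.927182
Δ = 0.579531

σ√T = 0.1929·√2.9371 = 0.330591
d₁ = (ln(S/K) + (r+σ²/2)T) / (σ√T) = (ln(197.38/216.65) + (0.0357+0.1929²/2)·2.9371) / 0.330591 = (-0.093152 + 0.159500) / 0.330591 = 0.200693
d₂ = d₁ − σ√T = 0.200693 − 0.330591 = -0.129898
e^{−rT} = e^{−0.0357·2.9371} = 0.900456
N(d₁) = 0.579531,  N(d₂) = 0.448323
Call price V = S·N(d₁) − K·e^{−rT}·N(d₂) = 114.387787 − 87.460605 = 26.927182
Δ = N(d₁) = 0.579531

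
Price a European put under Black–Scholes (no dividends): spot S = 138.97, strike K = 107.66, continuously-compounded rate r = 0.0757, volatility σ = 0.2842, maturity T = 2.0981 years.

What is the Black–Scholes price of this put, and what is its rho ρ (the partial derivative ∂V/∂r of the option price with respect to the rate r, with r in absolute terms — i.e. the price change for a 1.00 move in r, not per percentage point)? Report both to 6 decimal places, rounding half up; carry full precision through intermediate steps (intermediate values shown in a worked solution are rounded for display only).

price = 3.780013
ρ = -40.820064

σ√T = 0.2842·√2.0981 = 0.411659
d₁ = (ln(S/K) + (r+σ²/2)T) / (σ√T) = (ln(138.97/107.66) + (0.0757+0.2842²/2)·2.0981) / 0.411659 = (0.255280 + 0.243558) / 0.411659 = 1.211775
d₂ = d₁ − σ√T = 1.211775 − 0.411659 = 0.800116
e^{−rT} = e^{−0.0757·2.0981} = 0.853145
N(−d₁) = 0.112799,  N(−d₂) = 0.211822
Put price V = K·e^{−rT}·N(−d₂) − S·N(−d₁) = 19.455728 − 15.675716 = 3.780013
ρ = −K·T·e^{−rT}·N(−d₂) = -40.820064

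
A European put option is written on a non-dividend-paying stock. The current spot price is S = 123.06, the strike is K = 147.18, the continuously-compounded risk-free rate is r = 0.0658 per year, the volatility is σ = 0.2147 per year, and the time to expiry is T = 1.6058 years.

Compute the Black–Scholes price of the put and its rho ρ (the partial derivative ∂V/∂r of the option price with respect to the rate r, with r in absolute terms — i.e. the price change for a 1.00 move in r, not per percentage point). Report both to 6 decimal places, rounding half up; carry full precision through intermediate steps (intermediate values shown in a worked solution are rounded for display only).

σ√T = 0.2147·√1.6058 = 0.272068
d₁ = (ln(S/K) + (r+σ²/2)T) / (σ√T) = (ln(123.06/147.18) + (0.0658+0.2147²/2)·1.6058) / 0.272068 = (-0.178984 + 0.142672) / 0.272068 = -0.133467
d₂ = d₁ − σ√T = -0.133467 − 0.272068 = -0.405535
e^{−rT} = e^{−0.0658·1.6058} = 0.899729
N(−d₁) = 0.553088,  N(−d₂) = 0.657458
Put price V = K·e^{−rT}·N(−d₂) − S·N(−d₁) = 87.061966 − 68.063000 = 18.998965
ρ = −K·T·e^{−rT}·N(−d₂) = -139.804104

price = 18.998965
ρ = -139.804104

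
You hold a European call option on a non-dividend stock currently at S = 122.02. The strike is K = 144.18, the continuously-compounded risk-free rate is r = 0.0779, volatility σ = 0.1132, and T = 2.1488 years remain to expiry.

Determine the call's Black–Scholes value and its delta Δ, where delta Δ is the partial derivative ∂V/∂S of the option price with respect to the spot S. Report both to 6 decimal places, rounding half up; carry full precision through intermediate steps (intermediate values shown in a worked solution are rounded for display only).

price = 8.097716
Δ = 0.534293

σ√T = 0.1132·√2.1488 = 0.165937
d₁ = (ln(S/K) + (r+σ²/2)T) / (σ√T) = (ln(122.02/144.18) + (0.0779+0.1132²/2)·2.1488) / 0.165937 = (-0.166878 + 0.181159) / 0.165937 = 0.086066
d₂ = d₁ − σ√T = 0.086066 − 0.165937 = -0.079871
e^{−rT} = e^{−0.0779·2.1488} = 0.845868
N(d₁) = 0.534293,  N(d₂) = 0.468170
Call price V = S·N(d₁) − K·e^{−rT}·N(d₂) = 65.194439 − 57.096723 = 8.097716
Δ = N(d₁) = 0.534293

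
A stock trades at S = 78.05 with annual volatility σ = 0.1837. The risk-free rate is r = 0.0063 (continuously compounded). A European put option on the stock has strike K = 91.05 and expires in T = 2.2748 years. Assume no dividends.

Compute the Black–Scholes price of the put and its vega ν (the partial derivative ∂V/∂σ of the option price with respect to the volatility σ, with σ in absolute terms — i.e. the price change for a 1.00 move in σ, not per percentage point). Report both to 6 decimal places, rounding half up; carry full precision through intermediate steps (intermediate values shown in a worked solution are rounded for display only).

σ√T = 0.1837·√2.2748 = 0.277064
d₁ = (ln(S/K) + (r+σ²/2)T) / (σ√T) = (ln(78.05/91.05) + (0.0063+0.1837²/2)·2.2748) / 0.277064 = (-0.154059 + 0.052714) / 0.277064 = -0.365783
d₂ = d₁ − σ√T = -0.365783 − 0.277064 = -0.642848
e^{−rT} = e^{−0.0063·2.2748} = 0.985771
N(−d₁) = 0.642737,  N(−d₂) = 0.739839
Put price V = K·e^{−rT}·N(−d₂) − S·N(−d₁) = 66.403802 − 50.165596 = 16.238206
φ(d₁) = (1/√(2π))·e^{−d₁²/2} = 0.373127
ν = S·φ(d₁)·√T = 43.923893

price = 16.238206
ν = 43.923893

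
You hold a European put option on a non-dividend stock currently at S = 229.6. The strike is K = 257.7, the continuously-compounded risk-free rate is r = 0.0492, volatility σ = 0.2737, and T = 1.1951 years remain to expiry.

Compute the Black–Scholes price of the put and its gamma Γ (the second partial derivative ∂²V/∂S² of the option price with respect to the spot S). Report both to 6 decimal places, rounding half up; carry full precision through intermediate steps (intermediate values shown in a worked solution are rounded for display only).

price = 35.291403
Γ = 0.005803

σ√T = 0.2737·√1.1951 = 0.299211
d₁ = (ln(S/K) + (r+σ²/2)T) / (σ√T) = (ln(229.6/257.7) + (0.0492+0.2737²/2)·1.1951) / 0.299211 = (-0.115457 + 0.103562) / 0.299211 = -0.039755
d₂ = d₁ − σ√T = -0.039755 − 0.299211 = -0.338965
e^{−rT} = e^{−0.0492·1.1951} = 0.942896
N(−d₁) = 0.515856,  N(−d₂) = 0.632682
Put price V = K·e^{−rT}·N(−d₂) − S·N(−d₁) = 153.731870 − 118.440466 = 35.291403
φ(d₁) = (1/√(2π))·e^{−d₁²/2} = 0.398627
Γ = φ(d₁) / (S·σ·√T) = 0.005803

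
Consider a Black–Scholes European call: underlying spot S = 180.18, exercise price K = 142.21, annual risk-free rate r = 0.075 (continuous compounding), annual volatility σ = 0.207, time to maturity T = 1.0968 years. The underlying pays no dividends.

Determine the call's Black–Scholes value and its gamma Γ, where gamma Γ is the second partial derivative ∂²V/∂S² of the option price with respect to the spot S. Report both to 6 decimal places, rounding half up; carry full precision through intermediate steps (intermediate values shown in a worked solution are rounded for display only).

σ√T = 0.207·√1.0968 = 0.216787
d₁ = (ln(S/K) + (r+σ²/2)T) / (σ√T) = (ln(180.18/142.21) + (0.075+0.207²/2)·1.0968) / 0.216787 = (0.236652 + 0.105758) / 0.216787 = 1.579473
d₂ = d₁ − σ√T = 1.579473 − 0.216787 = 1.362686
e^{−rT} = e^{−0.075·1.0968} = 0.921032
N(d₁) = 0.942886,  N(d₂) = 0.913509
Call price V = S·N(d₁) − K·e^{−rT}·N(d₂) = 169.889239 − 119.651461 = 50.237778
φ(d₁) = (1/√(2π))·e^{−d₁²/2} = 0.114600
Γ = φ(d₁) / (S·σ·√T) = 0.002934

price = 50.237778
Γ = 0.002934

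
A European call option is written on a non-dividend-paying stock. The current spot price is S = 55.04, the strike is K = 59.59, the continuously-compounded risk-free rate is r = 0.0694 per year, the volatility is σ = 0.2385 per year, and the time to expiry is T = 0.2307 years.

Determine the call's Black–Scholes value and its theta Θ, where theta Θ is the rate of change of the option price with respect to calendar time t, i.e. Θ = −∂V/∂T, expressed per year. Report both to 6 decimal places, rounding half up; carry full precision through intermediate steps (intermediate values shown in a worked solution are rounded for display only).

price = 1.181919
Θ = -5.921312

σ√T = 0.2385·√0.2307 = 0.114555
d₁ = (ln(S/K) + (r+σ²/2)T) / (σ√T) = (ln(55.04/59.59) + (0.0694+0.2385²/2)·0.2307) / 0.114555 = (-0.079428 + 0.022572) / 0.114555 = -0.496319
d₂ = d₁ − σ√T = -0.496319 − 0.114555 = -0.610874
e^{−rT} = e^{−0.0694·0.2307} = 0.984117
N(d₁) = 0.309835,  N(d₂) = 0.270642
Call price V = S·N(d₁) − K·e^{−rT}·N(d₂) = 17.053292 − 15.871372 = 1.181919
φ(d₁) = (1/√(2π))·e^{−d₁²/2} = 0.352711
Θ = −S·φ(d₁)·σ/(2√T) − r·K·e^{−rT}·N(d₂) = −4.819839 − 1.101473 = -5.921312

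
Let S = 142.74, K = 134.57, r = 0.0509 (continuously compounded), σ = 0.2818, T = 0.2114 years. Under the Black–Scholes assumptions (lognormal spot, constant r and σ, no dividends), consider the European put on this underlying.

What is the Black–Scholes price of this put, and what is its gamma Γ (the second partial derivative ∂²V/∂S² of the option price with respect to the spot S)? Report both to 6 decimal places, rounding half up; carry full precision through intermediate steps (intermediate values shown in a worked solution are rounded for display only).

σ√T = 0.2818·√0.2114 = 0.129567
d₁ = (ln(S/K) + (r+σ²/2)T) / (σ√T) = (ln(142.74/134.57) + (0.0509+0.2818²/2)·0.2114) / 0.129567 = (0.058940 + 0.019154) / 0.129567 = 0.602734
d₂ = d₁ − σ√T = 0.602734 − 0.129567 = 0.473168
e^{−rT} = e^{−0.0509·0.2114} = 0.989297
N(−d₁) = 0.273343,  N(−d₂) = 0.318047
Put price V = K·e^{−rT}·N(−d₂) − S·N(−d₁) = 42.341493 − 39.016940 = 3.324553
φ(d₁) = (1/√(2π))·e^{−d₁²/2} = 0.332677
Γ = φ(d₁) / (S·σ·√T) = 0.017988

price = 3.324553
Γ = 0.017988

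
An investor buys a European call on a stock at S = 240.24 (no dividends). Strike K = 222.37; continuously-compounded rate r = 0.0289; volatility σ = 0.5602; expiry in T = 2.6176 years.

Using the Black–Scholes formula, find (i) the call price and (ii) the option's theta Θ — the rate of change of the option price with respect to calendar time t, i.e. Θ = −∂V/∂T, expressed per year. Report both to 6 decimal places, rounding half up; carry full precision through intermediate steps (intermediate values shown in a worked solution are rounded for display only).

σ√T = 0.5602·√2.6176 = 0.906348
d₁ = (ln(S/K) + (r+σ²/2)T) / (σ√T) = (ln(240.24/222.37) + (0.0289+0.5602²/2)·2.6176) / 0.906348 = (0.077296 + 0.486382) / 0.906348 = 0.621922
d₂ = d₁ − σ√T = 0.621922 − 0.906348 = -0.284426
e^{−rT} = e^{−0.0289·2.6176} = 0.927142
N(d₁) = 0.733003,  N(d₂) = 0.388042
Call price V = S·N(d₁) − K·e^{−rT}·N(d₂) = 176.096729 − 80.002074 = 96.094654
φ(d₁) = (1/√(2π))·e^{−d₁²/2} = 0.328791
Θ = −S·φ(d₁)·σ/(2√T) − r·K·e^{−rT}·N(d₂) = −13.674995 − 2.312060 = -15.987055

price = 96.094654
Θ = -15.987055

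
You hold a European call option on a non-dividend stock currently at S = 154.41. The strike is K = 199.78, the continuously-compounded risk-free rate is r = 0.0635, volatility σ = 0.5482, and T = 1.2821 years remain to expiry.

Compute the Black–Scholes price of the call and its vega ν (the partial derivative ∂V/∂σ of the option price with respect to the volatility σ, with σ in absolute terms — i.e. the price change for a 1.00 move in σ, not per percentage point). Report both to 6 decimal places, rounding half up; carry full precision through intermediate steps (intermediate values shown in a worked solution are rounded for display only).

σ√T = 0.5482·√1.2821 = 0.620726
d₁ = (ln(S/K) + (r+σ²/2)T) / (σ√T) = (ln(154.41/199.78) + (0.0635+0.5482²/2)·1.2821) / 0.620726 = (-0.257605 + 0.274064) / 0.620726 = 0.026515
d₂ = d₁ − σ√T = 0.026515 − 0.620726 = -0.594211
e^{−rT} = e^{−0.0635·1.2821} = 0.921813
N(d₁) = 0.510577,  N(d₂) = 0.276185
Call price V = S·N(d₁) − K·e^{−rT}·N(d₂) = 78.838137 − 50.862226 = 27.975911
φ(d₁) = (1/√(2π))·e^{−d₁²/2} = 0.398802
ν = S·φ(d₁)·√T = 69.725844

price = 27.975911
ν = 69.725844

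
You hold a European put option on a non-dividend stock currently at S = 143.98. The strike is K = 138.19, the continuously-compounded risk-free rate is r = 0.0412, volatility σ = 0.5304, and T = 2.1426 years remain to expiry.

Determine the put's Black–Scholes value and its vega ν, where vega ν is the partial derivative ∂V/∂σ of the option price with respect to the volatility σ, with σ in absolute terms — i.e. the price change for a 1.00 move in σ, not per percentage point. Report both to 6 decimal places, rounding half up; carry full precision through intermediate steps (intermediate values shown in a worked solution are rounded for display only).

σ√T = 0.5304·√2.1426 = 0.776380
d₁ = (ln(S/K) + (r+σ²/2)T) / (σ√T) = (ln(143.98/138.19) + (0.0412+0.5304²/2)·2.1426) / 0.776380 = (0.041045 + 0.389658) / 0.776380 = 0.554758
d₂ = d₁ − σ√T = 0.554758 − 0.776380 = -0.221622
e^{−rT} = e^{−0.0412·2.1426} = 0.915509
N(−d₁) = 0.289530,  N(−d₂) = 0.587696
Put price V = K·e^{−rT}·N(−d₂) − S·N(−d₁) = 74.351859 − 41.686556 = 32.665302
φ(d₁) = (1/√(2π))·e^{−d₁²/2} = 0.342044
ν = S·φ(d₁)·√T = 72.086574

price = 32.665302
ν = 72.086574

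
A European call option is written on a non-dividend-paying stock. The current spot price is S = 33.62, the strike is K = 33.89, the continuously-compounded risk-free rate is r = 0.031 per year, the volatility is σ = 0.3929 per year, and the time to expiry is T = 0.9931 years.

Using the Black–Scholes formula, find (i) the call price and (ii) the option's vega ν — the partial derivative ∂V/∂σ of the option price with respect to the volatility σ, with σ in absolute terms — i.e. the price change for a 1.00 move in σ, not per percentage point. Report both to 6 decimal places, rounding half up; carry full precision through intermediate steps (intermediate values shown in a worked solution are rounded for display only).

price = 5.546746
ν = 12.941903

σ√T = 0.3929·√0.9931 = 0.391542
d₁ = (ln(S/K) + (r+σ²/2)T) / (σ√T) = (ln(33.62/33.89) + (0.031+0.3929²/2)·0.9931) / 0.391542 = (-0.007999 + 0.107439) / 0.391542 = 0.253970
d₂ = d₁ − σ√T = 0.253970 − 0.391542 = -0.137572
e^{−rT} = e^{−0.031·0.9931} = 0.969683
N(d₁) = 0.600241,  N(d₂) = 0.445289
Call price V = S·N(d₁) − K·e^{−rT}·N(d₂) = 20.180087 − 14.633341 = 5.546746
φ(d₁) = (1/√(2π))·e^{−d₁²/2} = 0.386282
ν = S·φ(d₁)·√T = 12.941903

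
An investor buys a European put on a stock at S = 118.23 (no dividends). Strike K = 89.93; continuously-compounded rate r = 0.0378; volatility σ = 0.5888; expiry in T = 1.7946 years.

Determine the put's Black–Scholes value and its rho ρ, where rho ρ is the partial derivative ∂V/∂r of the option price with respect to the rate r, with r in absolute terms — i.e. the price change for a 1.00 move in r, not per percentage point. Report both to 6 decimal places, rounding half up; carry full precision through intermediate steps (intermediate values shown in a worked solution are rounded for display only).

σ√T = 0.5888·√1.7946 = 0.788772
d₁ = (ln(S/K) + (r+σ²/2)T) / (σ√T) = (ln(118.23/89.93) + (0.0378+0.5888²/2)·1.7946) / 0.788772 = (0.273600 + 0.378917) / 0.788772 = 0.827257
d₂ = d₁ − σ√T = 0.827257 − 0.788772 = 0.038484
e^{−rT} = e^{−0.0378·1.7946} = 0.934414
N(−d₁) = 0.204046,  N(−d₂) = 0.484651
Put price V = K·e^{−rT}·N(−d₂) − S·N(−d₁) = 40.726095 − 24.124339 = 16.601756
ρ = −K·T·e^{−rT}·N(−d₂) = -73.087050

price = 16.601756
ρ = -73.087050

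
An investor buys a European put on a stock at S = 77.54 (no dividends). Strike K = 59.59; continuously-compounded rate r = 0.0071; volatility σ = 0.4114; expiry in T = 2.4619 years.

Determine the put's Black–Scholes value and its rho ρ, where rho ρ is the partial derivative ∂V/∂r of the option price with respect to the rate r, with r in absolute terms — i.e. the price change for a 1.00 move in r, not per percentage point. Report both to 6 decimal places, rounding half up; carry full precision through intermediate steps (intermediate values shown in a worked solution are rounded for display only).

price = 9.269808
ρ = -65.639969

σ√T = 0.4114·√2.4619 = 0.645505
d₁ = (ln(S/K) + (r+σ²/2)T) / (σ√T) = (ln(77.54/59.59) + (0.0071+0.4114²/2)·2.4619) / 0.645505 = (0.263306 + 0.225818) / 0.645505 = 0.757739
d₂ = d₁ − σ√T = 0.757739 − 0.645505 = 0.112234
e^{−rT} = e^{−0.0071·2.4619} = 0.982672
N(−d₁) = 0.224304,  N(−d₂) = 0.455319
Put price V = K·e^{−rT}·N(−d₂) − S·N(−d₁) = 26.662321 − 17.392513 = 9.269808
ρ = −K·T·e^{−rT}·N(−d₂) = -65.639969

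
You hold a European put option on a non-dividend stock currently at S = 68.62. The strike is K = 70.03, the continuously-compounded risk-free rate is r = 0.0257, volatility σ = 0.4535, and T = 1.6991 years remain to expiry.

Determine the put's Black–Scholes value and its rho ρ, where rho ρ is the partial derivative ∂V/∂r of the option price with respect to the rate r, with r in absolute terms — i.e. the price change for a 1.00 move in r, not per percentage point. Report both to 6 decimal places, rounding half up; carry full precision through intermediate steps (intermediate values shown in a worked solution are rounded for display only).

σ√T = 0.4535·√1.6991 = 0.591135
d₁ = (ln(S/K) + (r+σ²/2)T) / (σ√T) = (ln(68.62/70.03) + (0.0257+0.4535²/2)·1.6991) / 0.591135 = (-0.020340 + 0.218387) / 0.591135 = 0.335029
d₂ = d₁ − σ√T = 0.335029 − 0.591135 = -0.256106
e^{−rT} = e^{−0.0257·1.6991} = 0.957273
N(−d₁) = 0.368802,  N(−d₂) = 0.601065
Put price V = K·e^{−rT}·N(−d₂) − S·N(−d₁) = 40.294115 − 25.307160 = 14.986955
ρ = −K·T·e^{−rT}·N(−d₂) = -68.463730

price = 14.986955
ρ = -68.463730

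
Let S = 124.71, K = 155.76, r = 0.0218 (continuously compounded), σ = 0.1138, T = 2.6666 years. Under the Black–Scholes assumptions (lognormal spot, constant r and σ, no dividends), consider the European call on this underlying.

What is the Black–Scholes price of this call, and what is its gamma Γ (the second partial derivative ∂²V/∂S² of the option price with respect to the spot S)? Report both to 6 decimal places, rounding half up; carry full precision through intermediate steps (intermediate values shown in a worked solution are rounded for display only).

σ√T = 0.1138·√2.6666 = 0.185832
d₁ = (ln(S/K) + (r+σ²/2)T) / (σ√T) = (ln(124.71/155.76) + (0.0218+0.1138²/2)·2.6666) / 0.185832 = (-0.222325 + 0.075399) / 0.185832 = -0.790641
d₂ = d₁ − σ√T = -0.790641 − 0.185832 = -0.976473
e^{−rT} = e^{−0.0218·2.6666} = 0.943526
N(d₁) = 0.214577,  N(d₂) = 0.164415
Call price V = S·N(d₁) − K·e^{−rT}·N(d₂) = 26.759871 − 24.163011 = 2.596860
φ(d₁) = (1/√(2π))·e^{−d₁²/2} = 0.291856
Γ = φ(d₁) / (S·σ·√T) = 0.012593

price = 2.596860
Γ = 0.012593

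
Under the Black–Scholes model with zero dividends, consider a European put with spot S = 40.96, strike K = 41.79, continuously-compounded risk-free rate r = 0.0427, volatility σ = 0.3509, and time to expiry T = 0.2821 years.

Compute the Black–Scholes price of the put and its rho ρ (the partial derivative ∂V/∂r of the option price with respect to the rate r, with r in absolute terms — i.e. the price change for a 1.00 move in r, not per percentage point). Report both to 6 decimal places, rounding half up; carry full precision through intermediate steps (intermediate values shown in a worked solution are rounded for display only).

price = 3.220940
ρ = -6.454819

σ√T = 0.3509·√0.2821 = 0.186374
d₁ = (ln(S/K) + (r+σ²/2)T) / (σ√T) = (ln(40.96/41.79) + (0.0427+0.3509²/2)·0.2821) / 0.186374 = (-0.020061 + 0.029413) / 0.186374 = 0.050180
d₂ = d₁ − σ√T = 0.050180 − 0.186374 = -0.136194
e^{−rT} = e^{−0.0427·0.2821} = 0.988027
N(−d₁) = 0.479990,  N(−d₂) = 0.554166
Put price V = K·e^{−rT}·N(−d₂) − S·N(−d₁) = 22.881314 − 19.660374 = 3.220940
ρ = −K·T·e^{−rT}·N(−d₂) = -6.454819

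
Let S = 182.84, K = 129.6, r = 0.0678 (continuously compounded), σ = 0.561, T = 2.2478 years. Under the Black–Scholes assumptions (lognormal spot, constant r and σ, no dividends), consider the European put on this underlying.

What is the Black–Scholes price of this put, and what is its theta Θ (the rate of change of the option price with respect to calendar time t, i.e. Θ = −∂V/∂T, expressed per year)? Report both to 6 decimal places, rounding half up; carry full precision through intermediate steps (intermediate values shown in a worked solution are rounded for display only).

price = 19.608610
Θ = -4.923231

σ√T = 0.561·√2.2478 = 0.841088
d₁ = (ln(S/K) + (r+σ²/2)T) / (σ√T) = (ln(182.84/129.6) + (0.0678+0.561²/2)·2.2478) / 0.841088 = (0.344159 + 0.506116) / 0.841088 = 1.010921
d₂ = d₁ − σ√T = 1.010921 − 0.841088 = 0.169833
e^{−rT} = e^{−0.0678·2.2478} = 0.858644
N(−d₁) = 0.156027,  N(−d₂) = 0.432571
Put price V = K·e^{−rT}·N(−d₂) − S·N(−d₁) = 48.136587 − 28.527977 = 19.608610
φ(d₁) = (1/√(2π))·e^{−d₁²/2} = 0.239328
Θ = −S·φ(d₁)·σ/(2√T) + r·K·e^{−rT}·N(−d₂) = −8.186891 + 3.263661 = -4.923231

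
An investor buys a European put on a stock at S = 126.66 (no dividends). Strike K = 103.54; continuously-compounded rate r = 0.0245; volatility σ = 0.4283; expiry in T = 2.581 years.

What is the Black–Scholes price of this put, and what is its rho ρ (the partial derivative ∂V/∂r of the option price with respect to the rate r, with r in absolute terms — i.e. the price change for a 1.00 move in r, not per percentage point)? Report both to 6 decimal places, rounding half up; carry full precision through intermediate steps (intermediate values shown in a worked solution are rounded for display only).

price = 17.499769
ρ = -121.351707

σ√T = 0.4283·√2.581 = 0.688085
d₁ = (ln(S/K) + (r+σ²/2)T) / (σ√T) = (ln(126.66/103.54) + (0.0245+0.4283²/2)·2.581) / 0.688085 = (0.201548 + 0.299965) / 0.688085 = 0.728854
d₂ = d₁ − σ√T = 0.728854 − 0.688085 = 0.040769
e^{−rT} = e^{−0.0245·2.581} = 0.938723
N(−d₁) = 0.233046,  N(−d₂) = 0.483740
Put price V = K·e^{−rT}·N(−d₂) − S·N(−d₁) = 47.017322 − 29.517553 = 17.499769
ρ = −K·T·e^{−rT}·N(−d₂) = -121.351707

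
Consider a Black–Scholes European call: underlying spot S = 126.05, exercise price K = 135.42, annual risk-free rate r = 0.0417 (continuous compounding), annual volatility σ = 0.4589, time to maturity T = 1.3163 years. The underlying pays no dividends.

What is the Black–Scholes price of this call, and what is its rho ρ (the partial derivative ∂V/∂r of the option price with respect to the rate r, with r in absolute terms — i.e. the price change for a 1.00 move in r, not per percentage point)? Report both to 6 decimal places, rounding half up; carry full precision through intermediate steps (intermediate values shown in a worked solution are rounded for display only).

σ√T = 0.4589·√1.3163 = 0.526497
d₁ = (ln(S/K) + (r+σ²/2)T) / (σ√T) = (ln(126.05/135.42) + (0.0417+0.4589²/2)·1.3163) / 0.526497 = (-0.071702 + 0.193489) / 0.526497 = 0.231315
d₂ = d₁ − σ√T = 0.231315 − 0.526497 = -0.295181
e^{−rT} = e^{−0.0417·1.3163} = 0.946590
N(d₁) = 0.591465,  N(d₂) = 0.383928
Call price V = S·N(d₁) − K·e^{−rT}·N(d₂) = 74.554162 − 49.214593 = 25.339569
ρ = K·T·e^{−rT}·N(d₂) = 64.781169

price = 25.339569
ρ = 64.781169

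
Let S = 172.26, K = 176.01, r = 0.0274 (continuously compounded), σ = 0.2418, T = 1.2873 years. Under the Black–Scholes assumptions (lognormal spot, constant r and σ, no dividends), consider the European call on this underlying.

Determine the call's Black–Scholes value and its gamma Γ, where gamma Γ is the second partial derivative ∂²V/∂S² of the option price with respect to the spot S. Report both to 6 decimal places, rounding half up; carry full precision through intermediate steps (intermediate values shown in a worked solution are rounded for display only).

price = 19.864539
Γ = 0.008295

σ√T = 0.2418·√1.2873 = 0.274344
d₁ = (ln(S/K) + (r+σ²/2)T) / (σ√T) = (ln(172.26/176.01) + (0.0274+0.2418²/2)·1.2873) / 0.274344 = (-0.021536 + 0.072904) / 0.274344 = 0.187241
d₂ = d₁ − σ√T = 0.187241 − 0.274344 = -0.087103
e^{−rT} = e^{−0.0274·1.2873} = 0.965343
N(d₁) = 0.574264,  N(d₂) = 0.465295
Call price V = S·N(d₁) − K·e^{−rT}·N(d₂) = 98.922764 − 79.058225 = 19.864539
φ(d₁) = (1/√(2π))·e^{−d₁²/2} = 0.392010
Γ = φ(d₁) / (S·σ·√T) = 0.008295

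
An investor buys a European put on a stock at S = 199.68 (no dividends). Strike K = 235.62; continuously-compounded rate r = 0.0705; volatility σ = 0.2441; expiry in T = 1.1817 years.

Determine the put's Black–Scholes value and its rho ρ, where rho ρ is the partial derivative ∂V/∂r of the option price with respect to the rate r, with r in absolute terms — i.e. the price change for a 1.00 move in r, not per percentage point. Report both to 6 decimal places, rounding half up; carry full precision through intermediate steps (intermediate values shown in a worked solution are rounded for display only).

σ√T = 0.2441·√1.1817 = 0.265351
d₁ = (ln(S/K) + (r+σ²/2)T) / (σ√T) = (ln(199.68/235.62) + (0.0705+0.2441²/2)·1.1817) / 0.265351 = (-0.165504 + 0.118516) / 0.265351 = -0.177081
d₂ = d₁ − σ√T = -0.177081 − 0.265351 = -0.442433
e^{−rT} = e^{−0.0705·1.1817} = 0.920066
N(−d₁) = 0.570278,  N(−d₂) = 0.670912
Put price V = K·e^{−rT}·N(−d₂) − S·N(−d₁) = 145.444271 − 113.873042 = 31.571229
ρ = −K·T·e^{−rT}·N(−d₂) = -171.871495

price = 31.571229
ρ = -171.871495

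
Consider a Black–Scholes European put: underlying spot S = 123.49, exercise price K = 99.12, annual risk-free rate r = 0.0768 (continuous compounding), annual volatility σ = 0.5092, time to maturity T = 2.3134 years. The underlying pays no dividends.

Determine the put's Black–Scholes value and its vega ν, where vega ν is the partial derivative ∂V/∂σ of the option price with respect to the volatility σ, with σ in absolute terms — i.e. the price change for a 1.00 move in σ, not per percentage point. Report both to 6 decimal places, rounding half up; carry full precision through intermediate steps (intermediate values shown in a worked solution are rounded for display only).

price = 14.618603
ν = 49.956120

σ√T = 0.5092·√2.3134 = 0.774486
d₁ = (ln(S/K) + (r+σ²/2)T) / (σ√T) = (ln(123.49/99.12) + (0.0768+0.5092²/2)·2.3134) / 0.774486 = (0.219829 + 0.477584) / 0.774486 = 0.900484
d₂ = d₁ − σ√T = 0.900484 − 0.774486 = 0.125998
e^{−rT} = e^{−0.0768·2.3134} = 0.837219
N(−d₁) = 0.183931,  N(−d₂) = 0.449867
Put price V = K·e^{−rT}·N(−d₂) − S·N(−d₁) = 37.332285 − 22.713682 = 14.618603
φ(d₁) = (1/√(2π))·e^{−d₁²/2} = 0.265969
ν = S·φ(d₁)·√T = 49.956120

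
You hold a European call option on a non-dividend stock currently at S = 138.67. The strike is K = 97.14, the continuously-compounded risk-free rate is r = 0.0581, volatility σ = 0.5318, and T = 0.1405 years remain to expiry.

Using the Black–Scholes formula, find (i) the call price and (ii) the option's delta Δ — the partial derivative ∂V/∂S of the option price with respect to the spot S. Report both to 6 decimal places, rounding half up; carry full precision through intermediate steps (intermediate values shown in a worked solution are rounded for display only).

price = 42.626104
Δ = 0.972964

σ√T = 0.5318·√0.1405 = 0.199336
d₁ = (ln(S/K) + (r+σ²/2)T) / (σ√T) = (ln(138.67/97.14) + (0.0581+0.5318²/2)·0.1405) / 0.199336 = (0.355944 + 0.028031) / 0.199336 = 1.926263
d₂ = d₁ − σ√T = 1.926263 − 0.199336 = 1.726927
e^{−rT} = e^{−0.0581·0.1405} = 0.991870
N(d₁) = 0.972964,  N(d₂) = 0.957910
Call price V = S·N(d₁) − K·e^{−rT}·N(d₂) = 134.920953 − 92.294849 = 42.626104
Δ = N(d₁) = 0.972964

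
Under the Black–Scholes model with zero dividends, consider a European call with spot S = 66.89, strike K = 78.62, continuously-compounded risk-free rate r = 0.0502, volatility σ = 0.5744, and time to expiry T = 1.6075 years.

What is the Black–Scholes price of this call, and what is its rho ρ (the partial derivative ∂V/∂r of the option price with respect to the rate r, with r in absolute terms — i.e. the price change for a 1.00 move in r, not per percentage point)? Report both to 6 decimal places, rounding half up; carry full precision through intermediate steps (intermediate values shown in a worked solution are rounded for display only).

price = 17.112976
ρ = 36.994965

σ√T = 0.5744·√1.6075 = 0.728266
d₁ = (ln(S/K) + (r+σ²/2)T) / (σ√T) = (ln(66.89/78.62) + (0.0502+0.5744²/2)·1.6075) / 0.728266 = (-0.161577 + 0.345882) / 0.728266 = 0.253074
d₂ = d₁ − σ√T = 0.253074 − 0.728266 = -0.475191
e^{−rT} = e^{−0.0502·1.6075} = 0.922474
N(d₁) = 0.599895,  N(d₂) = 0.317325
Call price V = S·N(d₁) − K·e^{−rT}·N(d₂) = 40.126951 − 23.013975 = 17.112976
ρ = K·T·e^{−rT}·N(d₂) = 36.994965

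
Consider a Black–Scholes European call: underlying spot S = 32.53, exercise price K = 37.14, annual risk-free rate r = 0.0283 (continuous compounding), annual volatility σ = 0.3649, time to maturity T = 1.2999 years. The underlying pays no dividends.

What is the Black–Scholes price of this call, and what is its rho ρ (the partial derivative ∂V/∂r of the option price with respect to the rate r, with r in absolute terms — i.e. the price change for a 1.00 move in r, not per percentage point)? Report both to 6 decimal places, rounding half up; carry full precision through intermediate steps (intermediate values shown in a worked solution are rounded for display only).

price = 4.141622
ρ = 15.386061

σ√T = 0.3649·√1.2999 = 0.416034
d₁ = (ln(S/K) + (r+σ²/2)T) / (σ√T) = (ln(32.53/37.14) + (0.0283+0.3649²/2)·1.2999) / 0.416034 = (-0.132532 + 0.123329) / 0.416034 = -0.022120
d₂ = d₁ − σ√T = -0.022120 − 0.416034 = -0.438154
e^{−rT} = e^{−0.0283·1.2999} = 0.963881
N(d₁) = 0.491176,  N(d₂) = 0.330637
Call price V = S·N(d₁) − K·e^{−rT}·N(d₂) = 15.977965 − 11.836342 = 4.141622
ρ = K·T·e^{−rT}·N(d₂) = 15.386061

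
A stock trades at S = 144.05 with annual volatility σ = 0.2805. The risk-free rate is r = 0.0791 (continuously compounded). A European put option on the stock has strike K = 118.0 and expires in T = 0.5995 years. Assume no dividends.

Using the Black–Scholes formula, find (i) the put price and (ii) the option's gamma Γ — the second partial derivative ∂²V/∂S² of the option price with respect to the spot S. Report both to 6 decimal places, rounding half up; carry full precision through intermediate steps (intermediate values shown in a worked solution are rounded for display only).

σ√T = 0.2805·√0.5995 = 0.217184
d₁ = (ln(S/K) + (r+σ²/2)T) / (σ√T) = (ln(144.05/118.0) + (0.0791+0.2805²/2)·0.5995) / 0.217184 = (0.199476 + 0.071005) / 0.217184 = 1.245400
d₂ = d₁ − σ√T = 1.245400 − 0.217184 = 1.028216
e^{−rT} = e^{−0.0791·0.5995} = 0.953686
N(−d₁) = 0.106492,  N(−d₂) = 0.151924
Put price V = K·e^{−rT}·N(−d₂) − S·N(−d₁) = 17.096778 − 15.340231 = 1.756547
φ(d₁) = (1/√(2π))·e^{−d₁²/2} = 0.183700
Γ = φ(d₁) / (S·σ·√T) = 0.005872

price = 1.756547
Γ = 0.005872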